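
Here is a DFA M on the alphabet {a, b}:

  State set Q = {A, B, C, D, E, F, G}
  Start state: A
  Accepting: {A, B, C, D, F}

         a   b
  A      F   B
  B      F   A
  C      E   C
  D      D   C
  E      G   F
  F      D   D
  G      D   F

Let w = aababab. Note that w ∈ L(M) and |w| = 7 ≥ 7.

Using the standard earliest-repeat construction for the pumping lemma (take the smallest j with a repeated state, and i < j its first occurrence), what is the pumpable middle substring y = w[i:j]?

abab

Run of M on w = a a b a b a b:
  step 0: A  (start)
  step 1: F  (read a: A→F)
  step 2: D  (read a: F→D)
  step 3: C  (read b: D→C)
  step 4: E  (read a: C→E)
  step 5: F  (read b: E→F)   ← first repeat (F seen earlier)
  step 6: D  (read a: F→D)
  step 7: C  (read b: D→C)

So i = 1, j = 5, giving x = w[0:1] = a, y = w[1:5] = abab, z = w[5:7] = ab.
Check: |xy| = 5 ≤ 7 and |y| = 4 ≥ 1. Reading y takes M from F back to F, so every xyⁱz is accepted.
Pumping length from the standard proof: p = 7 (the number of states). The repeated state found above gives |xy| = j ≤ 7 and |y| = j − i ≥ 1.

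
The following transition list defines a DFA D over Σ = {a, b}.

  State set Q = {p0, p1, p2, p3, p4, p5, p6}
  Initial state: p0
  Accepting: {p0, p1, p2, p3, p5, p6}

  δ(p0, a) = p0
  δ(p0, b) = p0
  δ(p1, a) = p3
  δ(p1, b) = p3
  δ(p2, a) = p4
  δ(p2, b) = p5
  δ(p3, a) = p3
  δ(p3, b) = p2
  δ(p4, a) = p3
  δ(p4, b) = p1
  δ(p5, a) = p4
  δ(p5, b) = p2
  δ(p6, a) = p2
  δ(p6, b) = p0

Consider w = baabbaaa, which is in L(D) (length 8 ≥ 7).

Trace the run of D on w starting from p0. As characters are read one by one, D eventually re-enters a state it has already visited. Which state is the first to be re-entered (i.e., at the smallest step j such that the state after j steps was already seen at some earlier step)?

Run of D on w = b a a b b a a a:
  step 0: p0  (start)
  step 1: p0  (read b: p0→p0)   ← first repeat (p0 seen earlier)
  step 2: p0  (read a: p0→p0)
  step 3: p0  (read a: p0→p0)
  step 4: p0  (read b: p0→p0)
  step 5: p0  (read b: p0→p0)
  step 6: p0  (read a: p0→p0)
  step 7: p0  (read a: p0→p0)
  step 8: p0  (read a: p0→p0)

The earliest repeat is at step j = 1: D is in p0, which it already visited at step i = 0.
With |Q| = 7, pigeonhole forces a state repeat no later than step 7; the substring read between the first and second visits to that state can be pumped.

p0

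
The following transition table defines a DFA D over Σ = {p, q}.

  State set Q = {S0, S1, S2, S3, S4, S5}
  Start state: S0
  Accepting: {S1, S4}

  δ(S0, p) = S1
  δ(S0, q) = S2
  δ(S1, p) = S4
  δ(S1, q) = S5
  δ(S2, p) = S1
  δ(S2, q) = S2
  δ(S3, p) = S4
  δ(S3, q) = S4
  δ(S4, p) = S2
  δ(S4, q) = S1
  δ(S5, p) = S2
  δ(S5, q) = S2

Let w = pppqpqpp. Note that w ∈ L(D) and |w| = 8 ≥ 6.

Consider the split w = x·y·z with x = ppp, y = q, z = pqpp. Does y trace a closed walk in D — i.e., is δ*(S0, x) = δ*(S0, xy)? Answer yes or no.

yes

Run of D on the first 4 characters of w = p p p q:
  step 0: S0  (start)
  step 1: S1  (read p: S0→S1)
  step 2: S4  (read p: S1→S4)
  step 3: S2  (read p: S4→S2)
  step 4: S2  (read q: S2→S2)

After x (step 3): S2. After xy (step 4): S2.
They match, so y = q drives D around a cycle from S2 back to itself; pumping y any number of times keeps D in S2 before reading z, and xyⁱz ∈ L(D) for every i ≥ 0.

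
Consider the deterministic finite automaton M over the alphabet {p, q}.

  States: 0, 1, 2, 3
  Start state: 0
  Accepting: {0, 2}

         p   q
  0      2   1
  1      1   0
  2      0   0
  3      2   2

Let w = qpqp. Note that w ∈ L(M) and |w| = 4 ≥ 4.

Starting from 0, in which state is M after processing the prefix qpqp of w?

2

State sequence: 0 -q-> 1 -p-> 1 -q-> 0 -p-> 2

After reading 4 characters, M is in state 2.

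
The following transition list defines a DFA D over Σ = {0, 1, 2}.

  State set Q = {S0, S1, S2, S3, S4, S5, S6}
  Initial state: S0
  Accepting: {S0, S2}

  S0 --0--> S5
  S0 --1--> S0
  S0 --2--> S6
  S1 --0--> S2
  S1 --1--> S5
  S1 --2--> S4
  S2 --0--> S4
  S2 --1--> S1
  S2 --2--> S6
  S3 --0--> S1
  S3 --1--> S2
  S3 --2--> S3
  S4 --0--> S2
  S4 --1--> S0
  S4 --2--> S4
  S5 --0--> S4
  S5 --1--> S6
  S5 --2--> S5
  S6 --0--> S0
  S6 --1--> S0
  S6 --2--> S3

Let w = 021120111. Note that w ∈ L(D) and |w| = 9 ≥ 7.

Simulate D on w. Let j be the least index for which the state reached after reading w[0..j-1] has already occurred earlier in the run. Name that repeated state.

Run of D on w = 0 2 1 1 2 0 1 1 1:
  step 0: S0  (start)
  step 1: S5  (read 0: S0→S5)
  step 2: S5  (read 2: S5→S5)   ← first repeat (S5 seen earlier)
  step 3: S6  (read 1: S5→S6)
  step 4: S0  (read 1: S6→S0)
  step 5: S6  (read 2: S0→S6)
  step 6: S0  (read 0: S6→S0)
  step 7: S0  (read 1: S0→S0)
  step 8: S0  (read 1: S0→S0)
  step 9: S0  (read 1: S0→S0)

The earliest repeat is at step j = 2: D is in S5, which it already visited at step i = 1.

S5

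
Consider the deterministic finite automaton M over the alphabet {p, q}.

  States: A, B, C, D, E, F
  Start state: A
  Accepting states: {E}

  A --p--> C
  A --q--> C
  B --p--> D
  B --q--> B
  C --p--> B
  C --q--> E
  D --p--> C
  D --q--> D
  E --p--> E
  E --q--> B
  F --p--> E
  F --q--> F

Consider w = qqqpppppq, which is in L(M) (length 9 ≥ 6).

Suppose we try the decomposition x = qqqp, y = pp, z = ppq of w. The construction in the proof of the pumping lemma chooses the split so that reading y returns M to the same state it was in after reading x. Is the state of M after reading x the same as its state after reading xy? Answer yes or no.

Run of M on the first 6 characters of w = q q q p p p:
  step 0: A  (start)
  step 1: C  (read q: A→C)
  step 2: E  (read q: C→E)
  step 3: B  (read q: E→B)
  step 4: D  (read p: B→D)
  step 5: C  (read p: D→C)
  step 6: B  (read p: C→B)

After x (step 4): D. After xy (step 6): B.
They differ (D ≠ B), so y is not a cycle from the state after x; this split is not the one the pumping-lemma construction produces, and pumping y need not keep the string in L(M).

no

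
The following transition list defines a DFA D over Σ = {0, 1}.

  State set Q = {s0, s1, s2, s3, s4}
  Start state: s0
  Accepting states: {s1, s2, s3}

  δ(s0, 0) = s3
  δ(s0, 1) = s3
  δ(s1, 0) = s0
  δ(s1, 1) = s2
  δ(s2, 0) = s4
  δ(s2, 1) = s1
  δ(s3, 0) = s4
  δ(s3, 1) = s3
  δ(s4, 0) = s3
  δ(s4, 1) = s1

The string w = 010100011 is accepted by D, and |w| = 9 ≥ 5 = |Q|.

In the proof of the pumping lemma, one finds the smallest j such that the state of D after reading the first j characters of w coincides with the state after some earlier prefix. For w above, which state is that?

s3

State sequence: s0 -0-> s3 -1-> s3 -0-> s4 -1-> s1 -0-> s0 -0-> s3 -0-> s4 -1-> s1 -1-> s2
First repeat at step 2: s3 was already visited.

The earliest repeat is at step j = 2: D is in s3, which it already visited at step i = 1.
The DFA has 5 states, so the proof of the pumping lemma guarantees a repeated state among the first 5+1 visited; the segment between the two visits is the pumpable y.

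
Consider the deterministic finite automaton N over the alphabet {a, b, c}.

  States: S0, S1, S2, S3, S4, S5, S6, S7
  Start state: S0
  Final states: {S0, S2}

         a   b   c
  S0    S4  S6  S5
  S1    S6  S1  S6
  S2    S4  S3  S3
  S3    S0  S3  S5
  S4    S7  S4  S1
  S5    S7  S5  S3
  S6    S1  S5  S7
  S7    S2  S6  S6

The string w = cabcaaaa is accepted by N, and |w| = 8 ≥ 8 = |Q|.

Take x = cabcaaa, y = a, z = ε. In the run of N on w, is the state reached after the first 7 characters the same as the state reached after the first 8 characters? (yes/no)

no

Run of N on the first 8 characters of w = c a b c a a a a:
  step 0: S0  (start)
  step 1: S5  (read c: S0→S5)
  step 2: S7  (read a: S5→S7)
  step 3: S6  (read b: S7→S6)
  step 4: S7  (read c: S6→S7)
  step 5: S2  (read a: S7→S2)
  step 6: S4  (read a: S2→S4)
  step 7: S7  (read a: S4→S7)
  step 8: S2  (read a: S7→S2)

After x (step 7): S7. After xy (step 8): S2.
They differ (S7 ≠ S2), so y is not a cycle from the state after x; this split is not the one the pumping-lemma construction produces, and pumping y need not keep the string in L(N).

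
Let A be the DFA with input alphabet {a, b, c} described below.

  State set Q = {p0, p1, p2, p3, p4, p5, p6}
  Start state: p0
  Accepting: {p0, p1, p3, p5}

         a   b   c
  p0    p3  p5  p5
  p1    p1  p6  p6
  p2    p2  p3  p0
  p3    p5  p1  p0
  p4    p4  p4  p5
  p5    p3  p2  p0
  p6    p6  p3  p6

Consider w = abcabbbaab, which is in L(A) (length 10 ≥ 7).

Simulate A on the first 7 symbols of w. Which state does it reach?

p6

Run of A on the first 7 characters of w = a b c a b b b:
  step 0: p0  (start)
  step 1: p3  (read a: p0→p3)
  step 2: p1  (read b: p3→p1)
  step 3: p6  (read c: p1→p6)
  step 4: p6  (read a: p6→p6)
  step 5: p3  (read b: p6→p3)
  step 6: p1  (read b: p3→p1)
  step 7: p6  (read b: p1→p6)

After reading 7 characters, A is in state p6.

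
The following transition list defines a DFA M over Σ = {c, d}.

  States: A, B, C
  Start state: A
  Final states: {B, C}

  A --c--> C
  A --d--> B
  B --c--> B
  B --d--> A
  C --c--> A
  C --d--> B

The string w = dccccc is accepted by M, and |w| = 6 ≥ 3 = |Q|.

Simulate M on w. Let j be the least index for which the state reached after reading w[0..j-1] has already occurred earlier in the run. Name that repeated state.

Run of M on w = d c c c c c:
  step 0: A  (start)
  step 1: B  (read d: A→B)
  step 2: B  (read c: B→B)   ← first repeat (B seen earlier)
  step 3: B  (read c: B→B)
  step 4: B  (read c: B→B)
  step 5: B  (read c: B→B)
  step 6: B  (read c: B→B)

The earliest repeat is at step j = 2: M is in B, which it already visited at step i = 1.
Pumping length from the standard proof: p = 3 (the number of states). The repeated state found above gives |xy| = j ≤ 3 and |y| = j − i ≥ 1.

B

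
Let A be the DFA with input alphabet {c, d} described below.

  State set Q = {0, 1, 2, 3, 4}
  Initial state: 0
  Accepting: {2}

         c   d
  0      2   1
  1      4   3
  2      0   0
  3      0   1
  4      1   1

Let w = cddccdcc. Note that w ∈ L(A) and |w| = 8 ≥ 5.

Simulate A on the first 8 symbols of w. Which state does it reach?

2

Run of A on the first 8 characters of w = c d d c c d c c:
  step 0: 0  (start)
  step 1: 2  (read c: 0→2)
  step 2: 0  (read d: 2→0)
  step 3: 1  (read d: 0→1)
  step 4: 4  (read c: 1→4)
  step 5: 1  (read c: 4→1)
  step 6: 3  (read d: 1→3)
  step 7: 0  (read c: 3→0)
  step 8: 2  (read c: 0→2)

After reading 8 characters, A is in state 2.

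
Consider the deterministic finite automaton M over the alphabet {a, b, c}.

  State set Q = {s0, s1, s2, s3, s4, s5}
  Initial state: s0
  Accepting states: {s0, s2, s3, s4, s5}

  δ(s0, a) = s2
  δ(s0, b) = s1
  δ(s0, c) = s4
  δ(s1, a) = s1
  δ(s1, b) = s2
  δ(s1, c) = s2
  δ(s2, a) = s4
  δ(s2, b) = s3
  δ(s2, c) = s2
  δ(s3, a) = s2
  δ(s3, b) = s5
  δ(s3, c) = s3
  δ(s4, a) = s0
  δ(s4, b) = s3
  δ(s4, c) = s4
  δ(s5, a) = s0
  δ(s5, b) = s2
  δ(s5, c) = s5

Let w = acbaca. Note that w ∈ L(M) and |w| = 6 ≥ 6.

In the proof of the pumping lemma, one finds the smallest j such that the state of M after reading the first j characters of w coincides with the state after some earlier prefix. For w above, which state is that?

Run of M on w = a c b a c a:
  step 0: s0  (start)
  step 1: s2  (read a: s0→s2)
  step 2: s2  (read c: s2→s2)   ← first repeat (s2 seen earlier)
  step 3: s3  (read b: s2→s3)
  step 4: s2  (read a: s3→s2)
  step 5: s2  (read c: s2→s2)
  step 6: s4  (read a: s2→s4)

The earliest repeat is at step j = 2: M is in s2, which it already visited at step i = 1.
The DFA has 6 states, so the proof of the pumping lemma guarantees a repeated state among the first 6+1 visited; the segment between the two visits is the pumpable y.

s2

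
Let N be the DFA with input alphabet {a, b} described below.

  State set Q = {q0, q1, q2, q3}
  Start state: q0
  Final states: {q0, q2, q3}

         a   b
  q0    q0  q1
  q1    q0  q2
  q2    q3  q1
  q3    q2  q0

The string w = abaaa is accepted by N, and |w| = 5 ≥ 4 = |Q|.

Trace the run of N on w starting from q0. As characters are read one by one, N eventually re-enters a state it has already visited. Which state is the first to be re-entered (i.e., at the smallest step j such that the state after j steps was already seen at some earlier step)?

q0

State sequence: q0 -a-> q0 -b-> q1 -a-> q0 -a-> q0 -a-> q0
First repeat at step 1: q0 was already visited.

The earliest repeat is at step j = 1: N is in q0, which it already visited at step i = 0.
The DFA has 4 states, so the proof of the pumping lemma guarantees a repeated state among the first 4+1 visited; the segment between the two visits is the pumpable y.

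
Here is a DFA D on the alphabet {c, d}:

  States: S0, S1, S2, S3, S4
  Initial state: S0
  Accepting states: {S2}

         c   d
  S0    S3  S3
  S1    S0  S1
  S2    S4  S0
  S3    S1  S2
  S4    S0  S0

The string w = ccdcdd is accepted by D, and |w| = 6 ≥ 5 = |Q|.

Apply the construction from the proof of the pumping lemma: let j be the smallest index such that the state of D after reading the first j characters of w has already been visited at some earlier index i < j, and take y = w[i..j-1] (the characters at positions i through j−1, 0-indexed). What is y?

State sequence: S0 -c-> S3 -c-> S1 -d-> S1 -c-> S0 -d-> S3 -d-> S2
First repeat at step 3: S1 was already visited.

So i = 2, j = 3, giving x = w[0:2] = cc, y = w[2:3] = d, z = w[3:6] = cdd.
Check: |xy| = 3 ≤ 5 and |y| = 1 ≥ 1. Reading y takes D from S1 back to S1, so every xyⁱz is accepted.

d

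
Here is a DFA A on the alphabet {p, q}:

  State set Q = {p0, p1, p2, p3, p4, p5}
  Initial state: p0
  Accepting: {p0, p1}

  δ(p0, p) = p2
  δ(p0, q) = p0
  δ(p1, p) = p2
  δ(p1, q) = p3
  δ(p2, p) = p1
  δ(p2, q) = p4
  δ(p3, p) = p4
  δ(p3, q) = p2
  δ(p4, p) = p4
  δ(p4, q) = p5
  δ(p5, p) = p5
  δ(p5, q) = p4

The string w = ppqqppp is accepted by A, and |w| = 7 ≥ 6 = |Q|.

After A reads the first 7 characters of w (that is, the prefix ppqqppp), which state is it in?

p1

Run of A on the first 7 characters of w = p p q q p p p:
  step 0: p0  (start)
  step 1: p2  (read p: p0→p2)
  step 2: p1  (read p: p2→p1)
  step 3: p3  (read q: p1→p3)
  step 4: p2  (read q: p3→p2)
  step 5: p1  (read p: p2→p1)
  step 6: p2  (read p: p1→p2)
  step 7: p1  (read p: p2→p1)

After reading 7 characters, A is in state p1.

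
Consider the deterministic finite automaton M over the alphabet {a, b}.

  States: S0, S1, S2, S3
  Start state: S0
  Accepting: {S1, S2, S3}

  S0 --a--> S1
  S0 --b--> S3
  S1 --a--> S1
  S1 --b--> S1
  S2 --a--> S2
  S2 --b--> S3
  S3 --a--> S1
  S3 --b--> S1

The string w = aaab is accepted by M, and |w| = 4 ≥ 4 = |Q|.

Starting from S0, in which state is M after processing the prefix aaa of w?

State sequence: S0 -a-> S1 -a-> S1 -a-> S1

After reading 3 characters, M is in state S1.

S1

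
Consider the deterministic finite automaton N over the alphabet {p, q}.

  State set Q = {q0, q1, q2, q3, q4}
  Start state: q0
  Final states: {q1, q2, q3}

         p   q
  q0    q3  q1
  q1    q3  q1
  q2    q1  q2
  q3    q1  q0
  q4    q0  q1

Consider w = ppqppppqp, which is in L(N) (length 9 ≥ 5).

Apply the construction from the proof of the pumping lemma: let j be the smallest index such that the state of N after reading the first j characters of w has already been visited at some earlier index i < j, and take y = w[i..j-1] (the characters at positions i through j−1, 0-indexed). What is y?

q

Run of N on w = p p q p p p p q p:
  step 0: q0  (start)
  step 1: q3  (read p: q0→q3)
  step 2: q1  (read p: q3→q1)
  step 3: q1  (read q: q1→q1)   ← first repeat (q1 seen earlier)
  step 4: q3  (read p: q1→q3)
  step 5: q1  (read p: q3→q1)
  step 6: q3  (read p: q1→q3)
  step 7: q1  (read p: q3→q1)
  step 8: q1  (read q: q1→q1)
  step 9: q3  (read p: q1→q3)

So i = 2, j = 3, giving x = w[0:2] = pp, y = w[2:3] = q, z = w[3:9] = ppppqp.
Check: |xy| = 3 ≤ 5 and |y| = 1 ≥ 1. Reading y takes N from q1 back to q1, so every xyⁱz is accepted.
Since N has 5 states, any run of length ≥ 5 visits 5+1 states, so by pigeonhole some state repeats within the first 5 steps — that repeat gives the pumpable loop.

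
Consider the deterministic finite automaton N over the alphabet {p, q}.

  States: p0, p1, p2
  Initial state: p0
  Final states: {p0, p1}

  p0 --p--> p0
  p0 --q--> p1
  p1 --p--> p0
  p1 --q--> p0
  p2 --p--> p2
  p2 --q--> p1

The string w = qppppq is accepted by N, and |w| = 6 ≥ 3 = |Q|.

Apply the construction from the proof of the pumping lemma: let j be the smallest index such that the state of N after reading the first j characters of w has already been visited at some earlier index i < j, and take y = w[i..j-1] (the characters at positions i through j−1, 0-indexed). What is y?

Run of N on w = q p p p p q:
  step 0: p0  (start)
  step 1: p1  (read q: p0→p1)
  step 2: p0  (read p: p1→p0)   ← first repeat (p0 seen earlier)
  step 3: p0  (read p: p0→p0)
  step 4: p0  (read p: p0→p0)
  step 5: p0  (read p: p0→p0)
  step 6: p1  (read q: p0→p1)

So i = 0, j = 2, giving x = w[0:0] = ε, y = w[0:2] = qp, z = w[2:6] = pppq.
Check: |xy| = 2 ≤ 3 and |y| = 2 ≥ 1. Reading y takes N from p0 back to p0, so every xyⁱz is accepted.

qp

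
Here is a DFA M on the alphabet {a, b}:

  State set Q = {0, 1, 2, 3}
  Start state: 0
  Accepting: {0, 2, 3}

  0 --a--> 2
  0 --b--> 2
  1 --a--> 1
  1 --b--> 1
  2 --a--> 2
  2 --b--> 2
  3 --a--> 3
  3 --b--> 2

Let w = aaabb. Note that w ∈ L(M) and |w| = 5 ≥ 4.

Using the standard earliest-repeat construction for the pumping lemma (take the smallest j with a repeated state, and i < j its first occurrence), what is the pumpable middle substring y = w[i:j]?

Run of M on w = a a a b b:
  step 0: 0  (start)
  step 1: 2  (read a: 0→2)
  step 2: 2  (read a: 2→2)   ← first repeat (2 seen earlier)
  step 3: 2  (read a: 2→2)
  step 4: 2  (read b: 2→2)
  step 5: 2  (read b: 2→2)

So i = 1, j = 2, giving x = w[0:1] = a, y = w[1:2] = a, z = w[2:5] = abb.
Check: |xy| = 2 ≤ 4 and |y| = 1 ≥ 1. Reading y takes M from 2 back to 2, so every xyⁱz is accepted.
With |Q| = 4, pigeonhole forces a state repeat no later than step 4; the substring read between the first and second visits to that state can be pumped.

a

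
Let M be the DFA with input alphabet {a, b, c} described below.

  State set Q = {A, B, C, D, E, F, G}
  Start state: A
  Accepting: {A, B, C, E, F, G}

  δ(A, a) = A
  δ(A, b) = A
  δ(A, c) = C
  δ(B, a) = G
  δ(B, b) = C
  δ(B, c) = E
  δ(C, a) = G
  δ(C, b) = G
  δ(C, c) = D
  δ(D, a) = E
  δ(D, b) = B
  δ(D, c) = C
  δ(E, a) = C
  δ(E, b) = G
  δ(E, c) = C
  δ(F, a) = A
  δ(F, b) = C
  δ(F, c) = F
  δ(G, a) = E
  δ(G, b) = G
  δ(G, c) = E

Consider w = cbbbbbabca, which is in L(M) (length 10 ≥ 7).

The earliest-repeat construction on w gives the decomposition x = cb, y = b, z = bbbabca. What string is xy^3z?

xy^3z = cb·b·b·b·bbbabca = cbbbbbbbabca.
Reading y = b takes M from G back to G, so after x·y·y·y the machine is still in G, and z then leads to the accepting state C. Hence cbbbbbbbabca ∈ L(M).

cbbbbbbbabca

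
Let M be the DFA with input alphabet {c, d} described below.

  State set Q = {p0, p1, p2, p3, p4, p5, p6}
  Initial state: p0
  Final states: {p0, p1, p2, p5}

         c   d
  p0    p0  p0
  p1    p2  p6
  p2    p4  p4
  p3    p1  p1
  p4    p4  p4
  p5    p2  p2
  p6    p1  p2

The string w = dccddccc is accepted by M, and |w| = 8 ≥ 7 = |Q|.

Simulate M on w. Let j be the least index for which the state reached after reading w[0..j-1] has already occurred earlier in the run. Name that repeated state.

Run of M on w = d c c d d c c c:
  step 0: p0  (start)
  step 1: p0  (read d: p0→p0)   ← first repeat (p0 seen earlier)
  step 2: p0  (read c: p0→p0)
  step 3: p0  (read c: p0→p0)
  step 4: p0  (read d: p0→p0)
  step 5: p0  (read d: p0→p0)
  step 6: p0  (read c: p0→p0)
  step 7: p0  (read c: p0→p0)
  step 8: p0  (read c: p0→p0)

The earliest repeat is at step j = 1: M is in p0, which it already visited at step i = 0.

p0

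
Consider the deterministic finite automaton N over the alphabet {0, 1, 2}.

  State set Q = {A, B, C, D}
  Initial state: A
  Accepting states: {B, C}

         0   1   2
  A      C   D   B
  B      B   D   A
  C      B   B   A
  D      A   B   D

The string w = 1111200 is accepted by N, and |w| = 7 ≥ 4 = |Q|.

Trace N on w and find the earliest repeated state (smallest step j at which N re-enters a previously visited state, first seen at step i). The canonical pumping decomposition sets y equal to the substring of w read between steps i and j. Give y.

11

State sequence: A -1-> D -1-> B -1-> D -1-> B -2-> A -0-> C -0-> B
First repeat at step 3: D was already visited.

So i = 1, j = 3, giving x = w[0:1] = 1, y = w[1:3] = 11, z = w[3:7] = 1200.
Check: |xy| = 3 ≤ 4 and |y| = 2 ≥ 1. Reading y takes N from D back to D, so every xyⁱz is accepted.
Since N has 4 states, any run of length ≥ 4 visits 4+1 states, so by pigeonhole some state repeats within the first 4 steps — that repeat gives the pumpable loop.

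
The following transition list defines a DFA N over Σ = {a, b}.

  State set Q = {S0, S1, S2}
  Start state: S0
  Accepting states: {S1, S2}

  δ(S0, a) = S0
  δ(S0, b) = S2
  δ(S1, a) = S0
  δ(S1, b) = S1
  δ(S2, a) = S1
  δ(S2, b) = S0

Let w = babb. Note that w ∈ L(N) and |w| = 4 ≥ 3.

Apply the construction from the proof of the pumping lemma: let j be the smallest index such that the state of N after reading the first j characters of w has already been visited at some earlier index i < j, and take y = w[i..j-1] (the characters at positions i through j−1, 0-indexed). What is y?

b

State sequence: S0 -b-> S2 -a-> S1 -b-> S1 -b-> S1
First repeat at step 3: S1 was already visited.

So i = 2, j = 3, giving x = w[0:2] = ba, y = w[2:3] = b, z = w[3:4] = b.
Check: |xy| = 3 ≤ 3 and |y| = 1 ≥ 1. Reading y takes N from S1 back to S1, so every xyⁱz is accepted.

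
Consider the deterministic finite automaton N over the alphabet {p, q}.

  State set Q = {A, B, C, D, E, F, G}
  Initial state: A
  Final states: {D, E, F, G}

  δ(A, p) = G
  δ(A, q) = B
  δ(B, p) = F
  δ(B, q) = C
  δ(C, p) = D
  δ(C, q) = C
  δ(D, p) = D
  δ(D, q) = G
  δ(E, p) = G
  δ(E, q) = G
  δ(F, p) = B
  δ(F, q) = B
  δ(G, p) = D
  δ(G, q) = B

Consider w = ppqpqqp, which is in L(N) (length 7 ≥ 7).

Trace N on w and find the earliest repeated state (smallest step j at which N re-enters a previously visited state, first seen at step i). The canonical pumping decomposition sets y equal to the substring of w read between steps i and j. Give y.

pq

State sequence: A -p-> G -p-> D -q-> G -p-> D -q-> G -q-> B -p-> F
First repeat at step 3: G was already visited.

So i = 1, j = 3, giving x = w[0:1] = p, y = w[1:3] = pq, z = w[3:7] = pqqp.
Check: |xy| = 3 ≤ 7 and |y| = 2 ≥ 1. Reading y takes N from G back to G, so every xyⁱz is accepted.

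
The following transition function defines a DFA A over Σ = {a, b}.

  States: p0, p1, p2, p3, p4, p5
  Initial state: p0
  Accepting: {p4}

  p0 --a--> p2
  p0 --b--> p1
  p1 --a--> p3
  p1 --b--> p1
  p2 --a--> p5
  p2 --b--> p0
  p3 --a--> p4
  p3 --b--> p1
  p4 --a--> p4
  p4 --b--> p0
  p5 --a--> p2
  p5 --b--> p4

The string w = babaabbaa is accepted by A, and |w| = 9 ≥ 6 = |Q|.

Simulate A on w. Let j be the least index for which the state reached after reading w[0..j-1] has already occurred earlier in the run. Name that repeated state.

Run of A on w = b a b a a b b a a:
  step 0: p0  (start)
  step 1: p1  (read b: p0→p1)
  step 2: p3  (read a: p1→p3)
  step 3: p1  (read b: p3→p1)   ← first repeat (p1 seen earlier)
  step 4: p3  (read a: p1→p3)
  step 5: p4  (read a: p3→p4)
  step 6: p0  (read b: p4→p0)
  step 7: p1  (read b: p0→p1)
  step 8: p3  (read a: p1→p3)
  step 9: p4  (read a: p3→p4)

The earliest repeat is at step j = 3: A is in p1, which it already visited at step i = 1.
With |Q| = 6, pigeonhole forces a state repeat no later than step 6; the substring read between the first and second visits to that state can be pumped.

p1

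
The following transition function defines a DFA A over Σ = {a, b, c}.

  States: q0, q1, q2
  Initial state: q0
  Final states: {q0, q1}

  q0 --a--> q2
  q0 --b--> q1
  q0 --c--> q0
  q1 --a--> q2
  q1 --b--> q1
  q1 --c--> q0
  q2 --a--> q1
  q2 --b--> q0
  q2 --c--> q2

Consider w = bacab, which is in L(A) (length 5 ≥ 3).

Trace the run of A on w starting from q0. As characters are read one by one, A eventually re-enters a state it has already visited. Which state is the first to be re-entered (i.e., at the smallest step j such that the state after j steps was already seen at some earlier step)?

q2

State sequence: q0 -b-> q1 -a-> q2 -c-> q2 -a-> q1 -b-> q1
First repeat at step 3: q2 was already visited.

The earliest repeat is at step j = 3: A is in q2, which it already visited at step i = 2.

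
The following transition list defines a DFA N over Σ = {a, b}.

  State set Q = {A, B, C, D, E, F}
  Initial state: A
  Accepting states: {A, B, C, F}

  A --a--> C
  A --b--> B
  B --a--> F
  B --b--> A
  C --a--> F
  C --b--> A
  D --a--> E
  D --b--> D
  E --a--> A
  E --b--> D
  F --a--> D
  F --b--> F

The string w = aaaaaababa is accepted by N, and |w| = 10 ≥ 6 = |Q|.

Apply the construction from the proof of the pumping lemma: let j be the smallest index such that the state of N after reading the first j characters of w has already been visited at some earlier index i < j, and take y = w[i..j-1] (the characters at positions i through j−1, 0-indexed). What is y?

aaaaa

State sequence: A -a-> C -a-> F -a-> D -a-> E -a-> A -a-> C -b-> A -a-> C -b-> A -a-> C
First repeat at step 5: A was already visited.

So i = 0, j = 5, giving x = w[0:0] = ε, y = w[0:5] = aaaaa, z = w[5:10] = ababa.
Check: |xy| = 5 ≤ 6 and |y| = 5 ≥ 1. Reading y takes N from A back to A, so every xyⁱz is accepted.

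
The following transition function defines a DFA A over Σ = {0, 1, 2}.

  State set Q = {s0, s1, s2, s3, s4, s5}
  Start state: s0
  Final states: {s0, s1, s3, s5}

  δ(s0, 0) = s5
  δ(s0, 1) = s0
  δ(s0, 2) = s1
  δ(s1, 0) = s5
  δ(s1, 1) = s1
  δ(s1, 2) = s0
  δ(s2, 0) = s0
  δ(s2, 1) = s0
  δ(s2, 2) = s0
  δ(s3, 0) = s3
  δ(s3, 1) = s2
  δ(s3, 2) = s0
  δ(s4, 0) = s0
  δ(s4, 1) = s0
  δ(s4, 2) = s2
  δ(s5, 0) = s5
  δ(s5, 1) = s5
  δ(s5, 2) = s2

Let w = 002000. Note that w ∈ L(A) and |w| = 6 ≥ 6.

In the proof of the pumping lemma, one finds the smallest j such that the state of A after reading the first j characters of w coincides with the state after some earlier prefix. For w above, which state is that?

s5

State sequence: s0 -0-> s5 -0-> s5 -2-> s2 -0-> s0 -0-> s5 -0-> s5
First repeat at step 2: s5 was already visited.

The earliest repeat is at step j = 2: A is in s5, which it already visited at step i = 1.
The DFA has 6 states, so the proof of the pumping lemma guarantees a repeated state among the first 6+1 visited; the segment between the two visits is the pumpable y.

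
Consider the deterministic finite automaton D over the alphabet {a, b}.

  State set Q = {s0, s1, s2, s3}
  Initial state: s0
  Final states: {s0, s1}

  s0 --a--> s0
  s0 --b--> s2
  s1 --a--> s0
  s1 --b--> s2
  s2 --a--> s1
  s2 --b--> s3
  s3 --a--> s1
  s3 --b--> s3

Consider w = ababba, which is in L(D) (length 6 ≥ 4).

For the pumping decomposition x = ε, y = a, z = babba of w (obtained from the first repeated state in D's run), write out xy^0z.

xy⁰z = xz = ε·babba = babba.
Reading y = a takes D from s0 back to s0, so after x the machine is still in s0, and z then leads to the accepting state s1. Hence babba ∈ L(D).

babba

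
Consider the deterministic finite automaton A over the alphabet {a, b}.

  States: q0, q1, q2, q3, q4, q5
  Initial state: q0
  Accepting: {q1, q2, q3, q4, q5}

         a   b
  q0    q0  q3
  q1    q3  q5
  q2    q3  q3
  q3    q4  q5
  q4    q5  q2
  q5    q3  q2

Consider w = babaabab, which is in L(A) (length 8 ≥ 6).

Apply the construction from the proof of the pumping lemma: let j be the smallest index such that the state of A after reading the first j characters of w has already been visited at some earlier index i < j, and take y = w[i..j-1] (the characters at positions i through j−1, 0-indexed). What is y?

Run of A on w = b a b a a b a b:
  step 0: q0  (start)
  step 1: q3  (read b: q0→q3)
  step 2: q4  (read a: q3→q4)
  step 3: q2  (read b: q4→q2)
  step 4: q3  (read a: q2→q3)   ← first repeat (q3 seen earlier)
  step 5: q4  (read a: q3→q4)
  step 6: q2  (read b: q4→q2)
  step 7: q3  (read a: q2→q3)
  step 8: q5  (read b: q3→q5)

So i = 1, j = 4, giving x = w[0:1] = b, y = w[1:4] = aba, z = w[4:8] = abab.
Check: |xy| = 4 ≤ 6 and |y| = 3 ≥ 1. Reading y takes A from q3 back to q3, so every xyⁱz is accepted.

aba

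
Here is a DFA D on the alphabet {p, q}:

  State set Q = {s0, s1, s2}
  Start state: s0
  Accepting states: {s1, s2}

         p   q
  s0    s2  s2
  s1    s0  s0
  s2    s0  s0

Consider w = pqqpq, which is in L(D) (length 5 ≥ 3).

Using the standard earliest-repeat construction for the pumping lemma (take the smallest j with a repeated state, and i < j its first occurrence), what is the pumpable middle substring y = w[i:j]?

pq

Run of D on w = p q q p q:
  step 0: s0  (start)
  step 1: s2  (read p: s0→s2)
  step 2: s0  (read q: s2→s0)   ← first repeat (s0 seen earlier)
  step 3: s2  (read q: s0→s2)
  step 4: s0  (read p: s2→s0)
  step 5: s2  (read q: s0→s2)

So i = 0, j = 2, giving x = w[0:0] = ε, y = w[0:2] = pq, z = w[2:5] = qpq.
Check: |xy| = 2 ≤ 3 and |y| = 2 ≥ 1. Reading y takes D from s0 back to s0, so every xyⁱz is accepted.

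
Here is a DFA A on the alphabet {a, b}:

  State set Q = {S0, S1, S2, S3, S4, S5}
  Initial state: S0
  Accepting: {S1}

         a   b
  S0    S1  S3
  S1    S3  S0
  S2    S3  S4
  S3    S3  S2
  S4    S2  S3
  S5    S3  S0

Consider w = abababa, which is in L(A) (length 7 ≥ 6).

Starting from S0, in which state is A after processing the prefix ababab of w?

State sequence: S0 -a-> S1 -b-> S0 -a-> S1 -b-> S0 -a-> S1 -b-> S0

After reading 6 characters, A is in state S0.
(This kind of state-tracing is the core of the pumping-lemma construction: with 6 states, pigeonhole forces a repeat within the first 6 steps.)

S0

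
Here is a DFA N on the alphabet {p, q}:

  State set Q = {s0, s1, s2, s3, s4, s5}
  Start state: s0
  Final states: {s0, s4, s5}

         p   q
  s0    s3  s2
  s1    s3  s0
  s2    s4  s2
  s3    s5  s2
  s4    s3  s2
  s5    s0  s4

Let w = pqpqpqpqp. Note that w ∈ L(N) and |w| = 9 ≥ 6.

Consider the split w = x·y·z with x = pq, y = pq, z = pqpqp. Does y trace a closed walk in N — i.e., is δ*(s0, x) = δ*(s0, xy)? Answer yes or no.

State sequence: s0 -p-> s3 -q-> s2 -p-> s4 -q-> s2

After x (step 2): s2. After xy (step 4): s2.
They match, so y = pq drives N around a cycle from s2 back to itself; pumping y any number of times keeps N in s2 before reading z, and xyⁱz ∈ L(N) for every i ≥ 0.

yes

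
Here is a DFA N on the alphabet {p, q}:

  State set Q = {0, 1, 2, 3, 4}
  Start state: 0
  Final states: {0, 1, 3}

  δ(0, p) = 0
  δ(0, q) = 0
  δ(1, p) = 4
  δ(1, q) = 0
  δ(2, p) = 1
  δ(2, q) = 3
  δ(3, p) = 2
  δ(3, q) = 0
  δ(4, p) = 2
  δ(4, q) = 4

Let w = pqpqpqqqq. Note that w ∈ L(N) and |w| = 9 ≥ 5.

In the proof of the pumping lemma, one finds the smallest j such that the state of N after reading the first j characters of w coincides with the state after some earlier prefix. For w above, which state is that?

Run of N on w = p q p q p q q q q:
  step 0: 0  (start)
  step 1: 0  (read p: 0→0)   ← first repeat (0 seen earlier)
  step 2: 0  (read q: 0→0)
  step 3: 0  (read p: 0→0)
  step 4: 0  (read q: 0→0)
  step 5: 0  (read p: 0→0)
  step 6: 0  (read q: 0→0)
  step 7: 0  (read q: 0→0)
  step 8: 0  (read q: 0→0)
  step 9: 0  (read q: 0→0)

The earliest repeat is at step j = 1: N is in 0, which it already visited at step i = 0.
Pumping length from the standard proof: p = 5 (the number of states). The repeated state found above gives |xy| = j ≤ 5 and |y| = j − i ≥ 1.

0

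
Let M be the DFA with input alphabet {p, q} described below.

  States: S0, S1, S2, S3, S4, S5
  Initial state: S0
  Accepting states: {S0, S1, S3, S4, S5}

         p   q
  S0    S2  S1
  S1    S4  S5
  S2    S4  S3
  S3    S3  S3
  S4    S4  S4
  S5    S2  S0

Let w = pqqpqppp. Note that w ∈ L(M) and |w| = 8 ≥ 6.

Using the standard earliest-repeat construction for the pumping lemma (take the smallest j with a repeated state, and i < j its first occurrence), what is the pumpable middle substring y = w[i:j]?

Run of M on w = p q q p q p p p:
  step 0: S0  (start)
  step 1: S2  (read p: S0→S2)
  step 2: S3  (read q: S2→S3)
  step 3: S3  (read q: S3→S3)   ← first repeat (S3 seen earlier)
  step 4: S3  (read p: S3→S3)
  step 5: S3  (read q: S3→S3)
  step 6: S3  (read p: S3→S3)
  step 7: S3  (read p: S3→S3)
  step 8: S3  (read p: S3→S3)

So i = 2, j = 3, giving x = w[0:2] = pq, y = w[2:3] = q, z = w[3:8] = pqppp.
Check: |xy| = 3 ≤ 6 and |y| = 1 ≥ 1. Reading y takes M from S3 back to S3, so every xyⁱz is accepted.
Since M has 6 states, any run of length ≥ 6 visits 6+1 states, so by pigeonhole some state repeats within the first 6 steps — that repeat gives the pumpable loop.

q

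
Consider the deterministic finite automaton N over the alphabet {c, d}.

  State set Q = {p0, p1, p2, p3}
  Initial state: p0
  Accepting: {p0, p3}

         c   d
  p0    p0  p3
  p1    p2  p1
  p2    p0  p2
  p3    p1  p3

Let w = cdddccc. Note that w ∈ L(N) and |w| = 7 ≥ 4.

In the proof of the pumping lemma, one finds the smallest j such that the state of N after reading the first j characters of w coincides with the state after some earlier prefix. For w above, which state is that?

p0

Run of N on w = c d d d c c c:
  step 0: p0  (start)
  step 1: p0  (read c: p0→p0)   ← first repeat (p0 seen earlier)
  step 2: p3  (read d: p0→p3)
  step 3: p3  (read d: p3→p3)
  step 4: p3  (read d: p3→p3)
  step 5: p1  (read c: p3→p1)
  step 6: p2  (read c: p1→p2)
  step 7: p0  (read c: p2→p0)

The earliest repeat is at step j = 1: N is in p0, which it already visited at step i = 0.
The DFA has 4 states, so the proof of the pumping lemma guarantees a repeated state among the first 4+1 visited; the segment between the two visits is the pumpable y.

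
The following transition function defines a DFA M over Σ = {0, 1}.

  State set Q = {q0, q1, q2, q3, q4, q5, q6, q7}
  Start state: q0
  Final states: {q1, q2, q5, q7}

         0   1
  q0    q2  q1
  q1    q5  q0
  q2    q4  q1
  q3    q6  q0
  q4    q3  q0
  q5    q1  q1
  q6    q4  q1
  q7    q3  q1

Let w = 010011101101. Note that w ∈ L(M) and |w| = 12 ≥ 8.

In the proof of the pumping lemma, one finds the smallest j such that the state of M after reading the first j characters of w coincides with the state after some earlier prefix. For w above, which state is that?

State sequence: q0 -0-> q2 -1-> q1 -0-> q5 -0-> q1 -1-> q0 -1-> q1 -1-> q0 -0-> q2 -1-> q1 -1-> q0 -0-> q2 -1-> q1
First repeat at step 4: q1 was already visited.

The earliest repeat is at step j = 4: M is in q1, which it already visited at step i = 2.
With |Q| = 8, pigeonhole forces a state repeat no later than step 8; the substring read between the first and second visits to that state can be pumped.

q1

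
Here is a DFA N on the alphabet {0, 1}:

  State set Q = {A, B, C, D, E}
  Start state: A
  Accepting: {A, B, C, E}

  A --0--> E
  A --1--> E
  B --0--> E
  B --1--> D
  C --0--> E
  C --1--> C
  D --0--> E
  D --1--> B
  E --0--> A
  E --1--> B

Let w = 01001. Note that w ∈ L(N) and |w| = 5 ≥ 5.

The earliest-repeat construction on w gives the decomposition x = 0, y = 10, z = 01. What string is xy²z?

xy^2z = 0·10·10·01 = 0101001.
Reading y = 10 takes N from E back to E, so after x·y·y the machine is still in E, and z then leads to the accepting state E. Hence 0101001 ∈ L(N).

0101001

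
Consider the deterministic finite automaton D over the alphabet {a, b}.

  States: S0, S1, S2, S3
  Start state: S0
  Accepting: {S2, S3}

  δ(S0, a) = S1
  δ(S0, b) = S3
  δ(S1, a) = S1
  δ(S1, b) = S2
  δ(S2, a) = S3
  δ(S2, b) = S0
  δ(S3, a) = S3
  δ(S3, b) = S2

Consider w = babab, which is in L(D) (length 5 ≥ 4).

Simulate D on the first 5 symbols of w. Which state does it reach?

S2

Run of D on the first 5 characters of w = b a b a b:
  step 0: S0  (start)
  step 1: S3  (read b: S0→S3)
  step 2: S3  (read a: S3→S3)
  step 3: S2  (read b: S3→S2)
  step 4: S3  (read a: S2→S3)
  step 5: S2  (read b: S3→S2)

After reading 5 characters, D is in state S2.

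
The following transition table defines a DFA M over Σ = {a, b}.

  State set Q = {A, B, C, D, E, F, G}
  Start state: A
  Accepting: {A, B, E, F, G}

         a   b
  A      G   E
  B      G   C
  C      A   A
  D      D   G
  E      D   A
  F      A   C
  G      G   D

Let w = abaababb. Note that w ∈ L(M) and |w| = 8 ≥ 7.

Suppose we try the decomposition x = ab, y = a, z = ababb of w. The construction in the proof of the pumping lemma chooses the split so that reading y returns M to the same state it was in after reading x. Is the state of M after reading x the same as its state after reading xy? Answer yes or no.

State sequence: A -a-> G -b-> D -a-> D

After x (step 2): D. After xy (step 3): D.
They match, so y = a drives M around a cycle from D back to itself; pumping y any number of times keeps M in D before reading z, and xyⁱz ∈ L(M) for every i ≥ 0.

yes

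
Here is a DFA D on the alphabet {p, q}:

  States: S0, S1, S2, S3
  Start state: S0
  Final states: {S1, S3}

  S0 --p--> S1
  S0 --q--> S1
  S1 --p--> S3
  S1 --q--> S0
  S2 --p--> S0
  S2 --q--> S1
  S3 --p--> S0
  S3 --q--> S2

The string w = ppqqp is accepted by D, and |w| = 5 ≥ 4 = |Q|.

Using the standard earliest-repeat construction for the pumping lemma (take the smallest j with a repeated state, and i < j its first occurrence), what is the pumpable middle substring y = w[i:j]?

pqq

Run of D on w = p p q q p:
  step 0: S0  (start)
  step 1: S1  (read p: S0→S1)
  step 2: S3  (read p: S1→S3)
  step 3: S2  (read q: S3→S2)
  step 4: S1  (read q: S2→S1)   ← first repeat (S1 seen earlier)
  step 5: S3  (read p: S1→S3)

So i = 1, j = 4, giving x = w[0:1] = p, y = w[1:4] = pqq, z = w[4:5] = p.
Check: |xy| = 4 ≤ 4 and |y| = 3 ≥ 1. Reading y takes D from S1 back to S1, so every xyⁱz is accepted.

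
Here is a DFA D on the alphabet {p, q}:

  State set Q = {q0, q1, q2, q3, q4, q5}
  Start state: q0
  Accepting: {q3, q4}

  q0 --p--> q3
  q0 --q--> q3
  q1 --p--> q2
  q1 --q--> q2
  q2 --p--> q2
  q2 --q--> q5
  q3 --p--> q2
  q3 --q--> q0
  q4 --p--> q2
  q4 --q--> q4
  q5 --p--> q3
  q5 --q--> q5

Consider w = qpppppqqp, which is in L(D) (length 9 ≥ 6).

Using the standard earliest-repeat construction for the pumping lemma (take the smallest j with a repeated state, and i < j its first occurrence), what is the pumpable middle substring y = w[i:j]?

State sequence: q0 -q-> q3 -p-> q2 -p-> q2 -p-> q2 -p-> q2 -p-> q2 -q-> q5 -q-> q5 -p-> q3
First repeat at step 3: q2 was already visited.

So i = 2, j = 3, giving x = w[0:2] = qp, y = w[2:3] = p, z = w[3:9] = pppqqp.
Check: |xy| = 3 ≤ 6 and |y| = 1 ≥ 1. Reading y takes D from q2 back to q2, so every xyⁱz is accepted.
The DFA has 6 states, so the proof of the pumping lemma guarantees a repeated state among the first 6+1 visited; the segment between the two visits is the pumpable y.

p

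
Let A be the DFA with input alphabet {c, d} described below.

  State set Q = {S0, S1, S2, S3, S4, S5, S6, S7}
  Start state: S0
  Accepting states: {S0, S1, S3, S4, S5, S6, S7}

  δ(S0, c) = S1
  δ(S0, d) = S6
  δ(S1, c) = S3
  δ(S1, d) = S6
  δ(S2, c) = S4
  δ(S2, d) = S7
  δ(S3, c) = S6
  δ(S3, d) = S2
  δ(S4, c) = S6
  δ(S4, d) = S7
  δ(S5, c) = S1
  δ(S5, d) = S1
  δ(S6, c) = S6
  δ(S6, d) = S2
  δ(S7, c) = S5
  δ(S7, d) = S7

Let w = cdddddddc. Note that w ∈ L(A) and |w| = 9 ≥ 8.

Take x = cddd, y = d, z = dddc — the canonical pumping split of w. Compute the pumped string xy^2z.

xy^2z = cddd·d·d·dddc = cddddddddc.
Reading y = d takes A from S7 back to S7, so after x·y·y the machine is still in S7, and z then leads to the accepting state S5. Hence cddddddddc ∈ L(A).

cddddddddc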